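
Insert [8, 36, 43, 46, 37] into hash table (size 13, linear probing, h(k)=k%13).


Insertions: 8->slot 8; 36->slot 10; 43->slot 4; 46->slot 7; 37->slot 11
Table: [None, None, None, None, 43, None, None, 46, 8, None, 36, 37, None]


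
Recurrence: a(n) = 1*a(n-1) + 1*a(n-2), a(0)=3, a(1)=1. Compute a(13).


Build bottom-up:
...a(11)=254, a(12)=411, a(13)=1*411+1*254=665


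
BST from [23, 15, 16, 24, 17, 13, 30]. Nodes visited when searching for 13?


BST root = 23
Search for 13: compare at each node
Path: [23, 15, 13]


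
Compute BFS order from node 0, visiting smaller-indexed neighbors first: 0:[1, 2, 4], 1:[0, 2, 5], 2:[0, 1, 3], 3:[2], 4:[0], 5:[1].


BFS queue: start with [0]
Visit order: [0, 1, 2, 4, 5, 3]


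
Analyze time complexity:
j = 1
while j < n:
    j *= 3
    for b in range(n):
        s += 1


Per nesting level: O(log n) * O(n) = O(n log n)
Complexity: O(n log n)


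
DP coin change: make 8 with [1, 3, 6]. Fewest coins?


dp[0]=0; dp[i]=1+min(dp[i-c] for c in coins)
...dp[3]=1, dp[4]=2, dp[5]=3, dp[6]=1, dp[7]=2, dp[8]=3
Minimum coins for 8 = 3


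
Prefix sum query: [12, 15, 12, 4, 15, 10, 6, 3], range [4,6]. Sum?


Prefix sums: [0, 12, 27, 39, 43, 58, 68, 74, 77]
Sum[4..6] = prefix[7] - prefix[4] = 74 - 43 = 31


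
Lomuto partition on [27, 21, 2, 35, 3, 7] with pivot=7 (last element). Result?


Elements <= 7 go left of pivot.
Result: [2, 3, 7, 35, 21, 27], pivot at index 2


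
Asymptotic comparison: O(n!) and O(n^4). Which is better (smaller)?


quartic grows slower than factorial
O(n^4) is asymptotically smaller; O(n!) grows faster


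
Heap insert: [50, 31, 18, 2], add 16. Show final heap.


Append 16: [50, 31, 18, 2, 16]
Bubble up: no swaps needed
Result: [50, 31, 18, 2, 16]


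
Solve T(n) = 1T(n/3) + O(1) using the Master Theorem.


a=1, b=3, c=0. log_3(1)=0 = c=0. Case 2: O(n^c log n) = O(log n)
Complexity: O(log n)


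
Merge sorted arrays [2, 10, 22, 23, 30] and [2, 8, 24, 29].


Compare heads, take smaller each step.
Merged: [2, 2, 8, 10, 22, 23, 24, 29, 30]


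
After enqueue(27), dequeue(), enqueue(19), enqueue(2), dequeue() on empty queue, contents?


enqueue(27) -> [27]
dequeue() returns 27 -> []
enqueue(19) -> [19]
enqueue(2) -> [19, 2]
dequeue() returns 19 -> [2]
Final queue (front to back): [2]


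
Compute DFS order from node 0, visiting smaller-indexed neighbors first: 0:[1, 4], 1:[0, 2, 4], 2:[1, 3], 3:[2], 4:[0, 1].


DFS stack-based: start with [0]
Visit order: [0, 1, 2, 3, 4]


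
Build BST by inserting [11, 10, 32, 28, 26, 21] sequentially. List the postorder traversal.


Root = 11; build tree by BST insertion.
Postorder traversal: [10, 21, 26, 28, 32, 11]


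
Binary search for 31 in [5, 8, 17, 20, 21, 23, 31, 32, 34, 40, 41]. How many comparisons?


Search for 31:
[0,10] mid=5 arr[5]=23
[6,10] mid=8 arr[8]=34
[6,7] mid=6 arr[6]=31
Total: 3 comparisons


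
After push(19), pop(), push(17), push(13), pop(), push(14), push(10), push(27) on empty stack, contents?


push(19) -> [19]
pop() returns 19 -> []
push(17) -> [17]
push(13) -> [17, 13]
pop() returns 13 -> [17]
push(14) -> [17, 14]
push(10) -> [17, 14, 10]
push(27) -> [17, 14, 10, 27]
Final stack (bottom to top): [17, 14, 10, 27]


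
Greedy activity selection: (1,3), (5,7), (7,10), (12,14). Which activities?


Greedy: pick earliest-ending, then skip overlaps.
Selected (4 activities): [(1, 3), (5, 7), (7, 10), (12, 14)]


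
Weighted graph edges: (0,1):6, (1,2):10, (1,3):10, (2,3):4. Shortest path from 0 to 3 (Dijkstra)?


Dijkstra from 0:
Distances: {0: 0, 1: 6, 2: 16, 3: 16}
Shortest distance to 3 = 16, path = [0, 1, 3]


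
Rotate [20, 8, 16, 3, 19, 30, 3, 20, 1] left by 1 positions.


Left rotate by 1: [8, 16, 3, 19, 30, 3, 20, 1, 20]


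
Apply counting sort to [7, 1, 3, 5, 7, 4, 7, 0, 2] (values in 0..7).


Count array: [1, 1, 1, 1, 1, 1, 0, 3]
Reconstruct: [0, 1, 2, 3, 4, 5, 7, 7, 7]


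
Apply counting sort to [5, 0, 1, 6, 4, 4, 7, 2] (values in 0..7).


Count array: [1, 1, 1, 0, 2, 1, 1, 1]
Reconstruct: [0, 1, 2, 4, 4, 5, 6, 7]


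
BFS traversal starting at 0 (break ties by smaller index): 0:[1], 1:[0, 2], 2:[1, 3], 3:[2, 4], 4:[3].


BFS queue: start with [0]
Visit order: [0, 1, 2, 3, 4]


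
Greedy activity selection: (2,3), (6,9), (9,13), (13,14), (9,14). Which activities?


Greedy: pick earliest-ending, then skip overlaps.
Selected (4 activities): [(2, 3), (6, 9), (9, 13), (13, 14)]


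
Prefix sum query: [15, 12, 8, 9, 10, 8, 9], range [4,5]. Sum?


Prefix sums: [0, 15, 27, 35, 44, 54, 62, 71]
Sum[4..5] = prefix[6] - prefix[4] = 62 - 44 = 18


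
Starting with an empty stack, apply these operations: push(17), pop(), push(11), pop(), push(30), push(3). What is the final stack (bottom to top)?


push(17) -> [17]
pop() returns 17 -> []
push(11) -> [11]
pop() returns 11 -> []
push(30) -> [30]
push(3) -> [30, 3]
Final stack (bottom to top): [30, 3]


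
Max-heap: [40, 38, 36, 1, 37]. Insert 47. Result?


Append 47: [40, 38, 36, 1, 37, 47]
Bubble up: swap idx 5(47) with idx 2(36); swap idx 2(47) with idx 0(40)
Result: [47, 38, 40, 1, 37, 36]


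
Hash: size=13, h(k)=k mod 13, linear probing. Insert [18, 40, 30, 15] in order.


Insertions: 18->slot 5; 40->slot 1; 30->slot 4; 15->slot 2
Table: [None, 40, 15, None, 30, 18, None, None, None, None, None, None, None]


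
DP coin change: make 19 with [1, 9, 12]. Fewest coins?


dp[0]=0; dp[i]=1+min(dp[i-c] for c in coins)
...dp[14]=3, dp[15]=4, dp[16]=5, dp[17]=6, dp[18]=2, dp[19]=3
Minimum coins for 19 = 3


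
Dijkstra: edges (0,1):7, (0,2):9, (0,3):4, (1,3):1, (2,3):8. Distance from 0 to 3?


Dijkstra from 0:
Distances: {0: 0, 1: 5, 2: 9, 3: 4}
Shortest distance to 3 = 4, path = [0, 3]


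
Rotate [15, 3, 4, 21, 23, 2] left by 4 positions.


Left rotate by 4: [23, 2, 15, 3, 4, 21]


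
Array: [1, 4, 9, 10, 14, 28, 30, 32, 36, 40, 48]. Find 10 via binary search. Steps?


Search for 10:
[0,10] mid=5 arr[5]=28
[0,4] mid=2 arr[2]=9
[3,4] mid=3 arr[3]=10
Total: 3 comparisons


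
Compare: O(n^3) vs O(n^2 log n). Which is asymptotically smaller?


n^2 log n grows slower than cubic
O(n^2 log n) is asymptotically smaller; O(n^3) grows faster


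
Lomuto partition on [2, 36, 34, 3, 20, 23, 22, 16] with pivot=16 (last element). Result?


Elements <= 16 go left of pivot.
Result: [2, 3, 16, 36, 20, 23, 22, 34], pivot at index 2


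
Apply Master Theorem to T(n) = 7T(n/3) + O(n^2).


a=7, b=3, c=2. log_3(7)=1.771 < c=2. Case 3: O(n^c) = O(n^2)
Complexity: O(n^2)


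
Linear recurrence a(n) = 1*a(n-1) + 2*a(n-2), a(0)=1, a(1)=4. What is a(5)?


Build bottom-up:
...a(3)=14, a(4)=26, a(5)=1*26+2*14=54


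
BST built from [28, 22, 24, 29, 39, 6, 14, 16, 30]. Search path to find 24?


BST root = 28
Search for 24: compare at each node
Path: [28, 22, 24]


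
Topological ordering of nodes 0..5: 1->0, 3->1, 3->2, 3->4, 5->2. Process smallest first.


Kahn's algorithm, process smallest node first
Order: [3, 1, 0, 4, 5, 2]


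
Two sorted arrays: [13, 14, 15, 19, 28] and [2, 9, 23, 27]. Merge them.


Compare heads, take smaller each step.
Merged: [2, 9, 13, 14, 15, 19, 23, 27, 28]


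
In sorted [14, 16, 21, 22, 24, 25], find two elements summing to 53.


Two pointers: lo=0, hi=5
No pair sums to 53


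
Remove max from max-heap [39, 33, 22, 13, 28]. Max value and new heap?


Max = 39
Replace root with last, heapify down
Resulting heap: [33, 28, 22, 13]


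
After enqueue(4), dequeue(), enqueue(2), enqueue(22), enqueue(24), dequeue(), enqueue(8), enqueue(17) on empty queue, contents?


enqueue(4) -> [4]
dequeue() returns 4 -> []
enqueue(2) -> [2]
enqueue(22) -> [2, 22]
enqueue(24) -> [2, 22, 24]
dequeue() returns 2 -> [22, 24]
enqueue(8) -> [22, 24, 8]
enqueue(17) -> [22, 24, 8, 17]
Final queue (front to back): [22, 24, 8, 17]


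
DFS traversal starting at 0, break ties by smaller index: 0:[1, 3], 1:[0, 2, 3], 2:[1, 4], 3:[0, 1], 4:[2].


DFS stack-based: start with [0]
Visit order: [0, 1, 2, 4, 3]


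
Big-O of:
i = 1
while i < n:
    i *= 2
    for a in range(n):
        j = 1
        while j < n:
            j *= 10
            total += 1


Per nesting level: O(log n) * O(n) * O(log n) = O(n (log n)^2)
Complexity: O(n (log n)^2)


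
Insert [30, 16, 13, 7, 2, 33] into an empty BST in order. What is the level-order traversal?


Root = 30; build tree by BST insertion.
Level-Order traversal: [30, 16, 33, 13, 7, 2]


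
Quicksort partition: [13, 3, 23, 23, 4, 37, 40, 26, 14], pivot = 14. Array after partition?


Elements <= 14 go left of pivot.
Result: [13, 3, 4, 14, 23, 37, 40, 26, 23], pivot at index 3


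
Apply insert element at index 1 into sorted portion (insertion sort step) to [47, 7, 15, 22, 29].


After one pass: [7, 47, 15, 22, 29]


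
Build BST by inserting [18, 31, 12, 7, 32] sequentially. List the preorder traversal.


Root = 18; build tree by BST insertion.
Preorder traversal: [18, 12, 7, 31, 32]


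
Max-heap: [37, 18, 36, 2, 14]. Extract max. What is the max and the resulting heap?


Max = 37
Replace root with last, heapify down
Resulting heap: [36, 18, 14, 2]


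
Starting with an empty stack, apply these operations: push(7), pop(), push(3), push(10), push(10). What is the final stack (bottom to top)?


push(7) -> [7]
pop() returns 7 -> []
push(3) -> [3]
push(10) -> [3, 10]
push(10) -> [3, 10, 10]
Final stack (bottom to top): [3, 10, 10]


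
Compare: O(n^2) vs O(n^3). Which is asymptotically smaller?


quadratic grows slower than cubic
O(n^2) is asymptotically smaller; O(n^3) grows faster


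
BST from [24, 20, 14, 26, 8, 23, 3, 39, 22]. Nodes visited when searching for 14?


BST root = 24
Search for 14: compare at each node
Path: [24, 20, 14]


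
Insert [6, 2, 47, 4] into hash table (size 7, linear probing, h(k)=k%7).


Insertions: 6->slot 6; 2->slot 2; 47->slot 5; 4->slot 4
Table: [None, None, 2, None, 4, 47, 6]


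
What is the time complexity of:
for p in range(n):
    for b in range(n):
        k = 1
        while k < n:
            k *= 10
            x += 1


Per nesting level: O(n) * O(n) * O(log n) = O(n^2 log n)
Complexity: O(n^2 log n)


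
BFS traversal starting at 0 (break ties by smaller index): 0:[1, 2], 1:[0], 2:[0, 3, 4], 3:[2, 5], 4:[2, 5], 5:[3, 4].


BFS queue: start with [0]
Visit order: [0, 1, 2, 3, 4, 5]


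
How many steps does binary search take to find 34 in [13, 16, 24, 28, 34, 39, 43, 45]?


Search for 34:
[0,7] mid=3 arr[3]=28
[4,7] mid=5 arr[5]=39
[4,4] mid=4 arr[4]=34
Total: 3 comparisons


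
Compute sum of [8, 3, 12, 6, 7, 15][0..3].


Prefix sums: [0, 8, 11, 23, 29, 36, 51]
Sum[0..3] = prefix[4] - prefix[0] = 29 - 0 = 29


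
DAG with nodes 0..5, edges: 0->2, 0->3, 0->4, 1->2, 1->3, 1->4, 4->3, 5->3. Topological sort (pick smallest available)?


Kahn's algorithm, process smallest node first
Order: [0, 1, 2, 4, 5, 3]


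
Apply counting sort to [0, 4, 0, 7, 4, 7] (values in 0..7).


Count array: [2, 0, 0, 0, 2, 0, 0, 2]
Reconstruct: [0, 0, 4, 4, 7, 7]


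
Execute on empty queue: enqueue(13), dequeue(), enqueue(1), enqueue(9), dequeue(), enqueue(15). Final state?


enqueue(13) -> [13]
dequeue() returns 13 -> []
enqueue(1) -> [1]
enqueue(9) -> [1, 9]
dequeue() returns 1 -> [9]
enqueue(15) -> [9, 15]
Final queue (front to back): [9, 15]


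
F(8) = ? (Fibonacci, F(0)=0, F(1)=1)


F(n)=F(n-1)+F(n-2)
...F(6)=8, F(7)=13, F(8)=21


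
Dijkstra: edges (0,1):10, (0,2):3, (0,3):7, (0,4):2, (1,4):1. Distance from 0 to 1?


Dijkstra from 0:
Distances: {0: 0, 1: 3, 2: 3, 3: 7, 4: 2}
Shortest distance to 1 = 3, path = [0, 4, 1]


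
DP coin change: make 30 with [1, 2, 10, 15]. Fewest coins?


dp[0]=0; dp[i]=1+min(dp[i-c] for c in coins)
...dp[25]=2, dp[26]=3, dp[27]=3, dp[28]=4, dp[29]=4, dp[30]=2
Minimum coins for 30 = 2


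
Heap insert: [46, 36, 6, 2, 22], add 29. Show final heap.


Append 29: [46, 36, 6, 2, 22, 29]
Bubble up: swap idx 5(29) with idx 2(6)
Result: [46, 36, 29, 2, 22, 6]


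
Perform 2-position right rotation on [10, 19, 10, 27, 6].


Right rotate by 2: [27, 6, 10, 19, 10]


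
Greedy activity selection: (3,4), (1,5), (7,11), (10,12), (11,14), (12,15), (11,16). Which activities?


Greedy: pick earliest-ending, then skip overlaps.
Selected (3 activities): [(3, 4), (7, 11), (11, 14)]


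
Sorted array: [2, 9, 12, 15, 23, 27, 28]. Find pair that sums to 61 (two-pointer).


Two pointers: lo=0, hi=6
No pair sums to 61


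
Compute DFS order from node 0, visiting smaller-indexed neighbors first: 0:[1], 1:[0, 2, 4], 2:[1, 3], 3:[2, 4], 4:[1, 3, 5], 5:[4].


DFS stack-based: start with [0]
Visit order: [0, 1, 2, 3, 4, 5]


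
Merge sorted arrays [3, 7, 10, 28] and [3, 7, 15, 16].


Compare heads, take smaller each step.
Merged: [3, 3, 7, 7, 10, 15, 16, 28]


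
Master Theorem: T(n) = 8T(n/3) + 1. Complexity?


a=8, b=3, c=0. log_3(8)=1.893 > c=0. Case 1: O(n^log_b(a)) = O(n^1.893)
Complexity: O(n^1.893)


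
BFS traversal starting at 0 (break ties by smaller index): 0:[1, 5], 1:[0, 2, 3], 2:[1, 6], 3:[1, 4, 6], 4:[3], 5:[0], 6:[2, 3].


BFS queue: start with [0]
Visit order: [0, 1, 5, 2, 3, 6, 4]


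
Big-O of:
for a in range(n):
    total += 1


Per nesting level: O(n) = O(n)
Complexity: O(n)


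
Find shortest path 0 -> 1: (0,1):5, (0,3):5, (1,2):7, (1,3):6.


Dijkstra from 0:
Distances: {0: 0, 1: 5, 2: 12, 3: 5}
Shortest distance to 1 = 5, path = [0, 1]


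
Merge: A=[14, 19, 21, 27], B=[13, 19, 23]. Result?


Compare heads, take smaller each step.
Merged: [13, 14, 19, 19, 21, 23, 27]


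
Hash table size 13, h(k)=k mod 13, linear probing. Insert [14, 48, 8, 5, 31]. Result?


Insertions: 14->slot 1; 48->slot 9; 8->slot 8; 5->slot 5; 31->slot 6
Table: [None, 14, None, None, None, 5, 31, None, 8, 48, None, None, None]


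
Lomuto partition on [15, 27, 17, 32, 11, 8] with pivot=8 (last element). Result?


Elements <= 8 go left of pivot.
Result: [8, 27, 17, 32, 11, 15], pivot at index 0


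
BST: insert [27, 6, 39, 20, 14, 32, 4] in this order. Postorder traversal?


Root = 27; build tree by BST insertion.
Postorder traversal: [4, 14, 20, 6, 32, 39, 27]


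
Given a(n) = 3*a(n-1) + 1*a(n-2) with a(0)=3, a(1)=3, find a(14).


Build bottom-up:
...a(12)=1826283, a(13)=6031803, a(14)=3*6031803+1*1826283=19921692


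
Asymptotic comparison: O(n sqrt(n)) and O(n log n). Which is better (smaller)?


linearithmic grows slower than n^1.5
O(n log n) is asymptotically smaller; O(n sqrt(n)) grows faster


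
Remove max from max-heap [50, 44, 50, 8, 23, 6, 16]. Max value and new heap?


Max = 50
Replace root with last, heapify down
Resulting heap: [50, 44, 16, 8, 23, 6]


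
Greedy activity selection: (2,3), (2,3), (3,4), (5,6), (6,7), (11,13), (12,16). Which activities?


Greedy: pick earliest-ending, then skip overlaps.
Selected (5 activities): [(2, 3), (3, 4), (5, 6), (6, 7), (11, 13)]


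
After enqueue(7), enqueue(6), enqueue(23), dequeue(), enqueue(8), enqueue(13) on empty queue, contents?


enqueue(7) -> [7]
enqueue(6) -> [7, 6]
enqueue(23) -> [7, 6, 23]
dequeue() returns 7 -> [6, 23]
enqueue(8) -> [6, 23, 8]
enqueue(13) -> [6, 23, 8, 13]
Final queue (front to back): [6, 23, 8, 13]


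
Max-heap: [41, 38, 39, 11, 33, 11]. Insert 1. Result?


Append 1: [41, 38, 39, 11, 33, 11, 1]
Bubble up: no swaps needed
Result: [41, 38, 39, 11, 33, 11, 1]


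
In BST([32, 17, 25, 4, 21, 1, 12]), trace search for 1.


BST root = 32
Search for 1: compare at each node
Path: [32, 17, 4, 1]


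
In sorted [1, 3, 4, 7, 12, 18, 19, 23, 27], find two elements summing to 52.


Two pointers: lo=0, hi=8
No pair sums to 52


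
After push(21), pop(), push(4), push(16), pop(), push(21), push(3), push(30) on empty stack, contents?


push(21) -> [21]
pop() returns 21 -> []
push(4) -> [4]
push(16) -> [4, 16]
pop() returns 16 -> [4]
push(21) -> [4, 21]
push(3) -> [4, 21, 3]
push(30) -> [4, 21, 3, 30]
Final stack (bottom to top): [4, 21, 3, 30]


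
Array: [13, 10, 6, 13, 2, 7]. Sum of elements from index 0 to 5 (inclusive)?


Prefix sums: [0, 13, 23, 29, 42, 44, 51]
Sum[0..5] = prefix[6] - prefix[0] = 51 - 0 = 51


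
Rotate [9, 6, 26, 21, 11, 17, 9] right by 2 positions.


Right rotate by 2: [17, 9, 9, 6, 26, 21, 11]


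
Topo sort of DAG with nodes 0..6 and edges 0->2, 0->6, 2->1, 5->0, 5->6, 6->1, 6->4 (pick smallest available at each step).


Kahn's algorithm, process smallest node first
Order: [3, 5, 0, 2, 6, 1, 4]


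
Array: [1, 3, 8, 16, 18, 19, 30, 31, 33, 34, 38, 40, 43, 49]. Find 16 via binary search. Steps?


Search for 16:
[0,13] mid=6 arr[6]=30
[0,5] mid=2 arr[2]=8
[3,5] mid=4 arr[4]=18
[3,3] mid=3 arr[3]=16
Total: 4 comparisons


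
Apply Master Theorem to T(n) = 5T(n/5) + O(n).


a=5, b=5, c=1. log_5(5)=1 = c=1. Case 2: O(n^c log n) = O(n log n)
Complexity: O(n log n)


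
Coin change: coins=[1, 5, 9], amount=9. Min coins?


dp[0]=0; dp[i]=1+min(dp[i-c] for c in coins)
...dp[4]=4, dp[5]=1, dp[6]=2, dp[7]=3, dp[8]=4, dp[9]=1
Minimum coins for 9 = 1


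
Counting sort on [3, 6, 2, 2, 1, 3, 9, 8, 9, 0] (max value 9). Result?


Count array: [1, 1, 2, 2, 0, 0, 1, 0, 1, 2]
Reconstruct: [0, 1, 2, 2, 3, 3, 6, 8, 9, 9]


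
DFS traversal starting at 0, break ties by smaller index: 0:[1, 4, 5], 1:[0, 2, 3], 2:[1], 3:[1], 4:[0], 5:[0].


DFS stack-based: start with [0]
Visit order: [0, 1, 2, 3, 4, 5]


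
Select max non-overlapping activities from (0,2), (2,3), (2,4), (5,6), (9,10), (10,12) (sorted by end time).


Greedy: pick earliest-ending, then skip overlaps.
Selected (5 activities): [(0, 2), (2, 3), (5, 6), (9, 10), (10, 12)]


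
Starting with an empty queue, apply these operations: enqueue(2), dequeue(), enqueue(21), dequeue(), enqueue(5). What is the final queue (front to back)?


enqueue(2) -> [2]
dequeue() returns 2 -> []
enqueue(21) -> [21]
dequeue() returns 21 -> []
enqueue(5) -> [5]
Final queue (front to back): [5]


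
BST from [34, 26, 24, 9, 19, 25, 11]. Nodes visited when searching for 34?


BST root = 34
Search for 34: compare at each node
Path: [34]


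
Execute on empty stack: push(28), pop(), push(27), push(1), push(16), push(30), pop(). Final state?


push(28) -> [28]
pop() returns 28 -> []
push(27) -> [27]
push(1) -> [27, 1]
push(16) -> [27, 1, 16]
push(30) -> [27, 1, 16, 30]
pop() returns 30 -> [27, 1, 16]
Final stack (bottom to top): [27, 1, 16]


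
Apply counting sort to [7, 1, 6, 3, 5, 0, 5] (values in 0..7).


Count array: [1, 1, 0, 1, 0, 2, 1, 1]
Reconstruct: [0, 1, 3, 5, 5, 6, 7]


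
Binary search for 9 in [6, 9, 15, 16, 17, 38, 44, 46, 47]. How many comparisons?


Search for 9:
[0,8] mid=4 arr[4]=17
[0,3] mid=1 arr[1]=9
Total: 2 comparisons


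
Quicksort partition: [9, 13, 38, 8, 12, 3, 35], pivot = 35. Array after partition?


Elements <= 35 go left of pivot.
Result: [9, 13, 8, 12, 3, 35, 38], pivot at index 5


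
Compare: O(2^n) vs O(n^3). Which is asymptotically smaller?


cubic grows slower than exponential
O(n^3) is asymptotically smaller; O(2^n) grows faster


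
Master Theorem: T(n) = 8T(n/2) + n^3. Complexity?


a=8, b=2, c=3. log_2(8)=3 = c=3. Case 2: O(n^c log n) = O(n^3 log n)
Complexity: O(n^3 log n)


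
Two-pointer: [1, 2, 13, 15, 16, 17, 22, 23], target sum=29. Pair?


Two pointers: lo=0, hi=7
Found pair: (13, 16) summing to 29


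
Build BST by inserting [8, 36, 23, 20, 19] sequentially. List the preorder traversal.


Root = 8; build tree by BST insertion.
Preorder traversal: [8, 36, 23, 20, 19]


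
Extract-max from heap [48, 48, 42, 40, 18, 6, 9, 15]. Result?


Max = 48
Replace root with last, heapify down
Resulting heap: [48, 40, 42, 15, 18, 6, 9]


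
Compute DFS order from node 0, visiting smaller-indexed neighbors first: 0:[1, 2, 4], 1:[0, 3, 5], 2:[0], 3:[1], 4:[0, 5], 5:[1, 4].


DFS stack-based: start with [0]
Visit order: [0, 1, 3, 5, 4, 2]


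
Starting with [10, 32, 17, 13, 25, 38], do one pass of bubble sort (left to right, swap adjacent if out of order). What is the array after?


After one pass: [10, 17, 13, 25, 32, 38]


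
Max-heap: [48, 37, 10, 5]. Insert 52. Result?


Append 52: [48, 37, 10, 5, 52]
Bubble up: swap idx 4(52) with idx 1(37); swap idx 1(52) with idx 0(48)
Result: [52, 48, 10, 5, 37]


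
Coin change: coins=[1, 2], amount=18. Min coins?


dp[0]=0; dp[i]=1+min(dp[i-c] for c in coins)
...dp[13]=7, dp[14]=7, dp[15]=8, dp[16]=8, dp[17]=9, dp[18]=9
Minimum coins for 18 = 9


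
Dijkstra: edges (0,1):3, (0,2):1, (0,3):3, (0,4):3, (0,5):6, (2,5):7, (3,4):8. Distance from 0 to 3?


Dijkstra from 0:
Distances: {0: 0, 1: 3, 2: 1, 3: 3, 4: 3, 5: 6}
Shortest distance to 3 = 3, path = [0, 3]


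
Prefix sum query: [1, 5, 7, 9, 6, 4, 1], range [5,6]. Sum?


Prefix sums: [0, 1, 6, 13, 22, 28, 32, 33]
Sum[5..6] = prefix[7] - prefix[5] = 33 - 28 = 5


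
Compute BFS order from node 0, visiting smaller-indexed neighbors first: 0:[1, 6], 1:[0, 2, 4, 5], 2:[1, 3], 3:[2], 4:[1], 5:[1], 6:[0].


BFS queue: start with [0]
Visit order: [0, 1, 6, 2, 4, 5, 3]


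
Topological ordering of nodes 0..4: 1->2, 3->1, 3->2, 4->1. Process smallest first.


Kahn's algorithm, process smallest node first
Order: [0, 3, 4, 1, 2]


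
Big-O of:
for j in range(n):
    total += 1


Per nesting level: O(n) = O(n)
Complexity: O(n)


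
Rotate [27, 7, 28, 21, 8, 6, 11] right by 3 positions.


Right rotate by 3: [8, 6, 11, 27, 7, 28, 21]


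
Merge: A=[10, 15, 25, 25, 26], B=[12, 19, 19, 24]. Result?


Compare heads, take smaller each step.
Merged: [10, 12, 15, 19, 19, 24, 25, 25, 26]


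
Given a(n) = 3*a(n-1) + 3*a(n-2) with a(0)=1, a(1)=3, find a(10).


Build bottom-up:
...a(8)=35316, a(9)=133893, a(10)=3*133893+3*35316=507627


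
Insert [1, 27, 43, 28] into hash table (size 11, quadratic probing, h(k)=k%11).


Insertions: 1->slot 1; 27->slot 5; 43->slot 10; 28->slot 6
Table: [None, 1, None, None, None, 27, 28, None, None, None, 43]


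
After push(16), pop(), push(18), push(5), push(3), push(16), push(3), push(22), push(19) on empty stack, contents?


push(16) -> [16]
pop() returns 16 -> []
push(18) -> [18]
push(5) -> [18, 5]
push(3) -> [18, 5, 3]
push(16) -> [18, 5, 3, 16]
push(3) -> [18, 5, 3, 16, 3]
push(22) -> [18, 5, 3, 16, 3, 22]
push(19) -> [18, 5, 3, 16, 3, 22, 19]
Final stack (bottom to top): [18, 5, 3, 16, 3, 22, 19]


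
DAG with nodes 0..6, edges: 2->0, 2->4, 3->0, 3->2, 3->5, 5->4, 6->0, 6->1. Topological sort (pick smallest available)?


Kahn's algorithm, process smallest node first
Order: [3, 2, 5, 4, 6, 0, 1]


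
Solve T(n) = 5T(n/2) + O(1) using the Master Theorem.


a=5, b=2, c=0. log_2(5)=2.322 > c=0. Case 1: O(n^log_b(a)) = O(n^2.322)
Complexity: O(n^2.322)


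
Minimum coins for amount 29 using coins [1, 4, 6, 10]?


dp[0]=0; dp[i]=1+min(dp[i-c] for c in coins)
...dp[24]=3, dp[25]=4, dp[26]=3, dp[27]=4, dp[28]=4, dp[29]=5
Minimum coins for 29 = 5


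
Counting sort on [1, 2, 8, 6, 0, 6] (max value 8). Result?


Count array: [1, 1, 1, 0, 0, 0, 2, 0, 1]
Reconstruct: [0, 1, 2, 6, 6, 8]


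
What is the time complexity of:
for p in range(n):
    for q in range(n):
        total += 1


Per nesting level: O(n) * O(n) = O(n^2)
Complexity: O(n^2)


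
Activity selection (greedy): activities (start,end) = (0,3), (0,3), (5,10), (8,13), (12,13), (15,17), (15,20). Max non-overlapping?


Greedy: pick earliest-ending, then skip overlaps.
Selected (4 activities): [(0, 3), (5, 10), (12, 13), (15, 17)]


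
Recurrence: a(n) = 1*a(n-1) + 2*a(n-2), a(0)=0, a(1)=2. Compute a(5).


Build bottom-up:
...a(3)=6, a(4)=10, a(5)=1*10+2*6=22


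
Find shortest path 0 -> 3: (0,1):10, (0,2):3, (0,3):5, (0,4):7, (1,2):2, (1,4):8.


Dijkstra from 0:
Distances: {0: 0, 1: 5, 2: 3, 3: 5, 4: 7}
Shortest distance to 3 = 5, path = [0, 3]


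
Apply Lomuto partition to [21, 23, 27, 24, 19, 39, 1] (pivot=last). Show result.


Elements <= 1 go left of pivot.
Result: [1, 23, 27, 24, 19, 39, 21], pivot at index 0


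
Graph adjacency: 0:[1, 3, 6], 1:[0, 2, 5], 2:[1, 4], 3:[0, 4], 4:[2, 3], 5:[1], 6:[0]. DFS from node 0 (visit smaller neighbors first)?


DFS stack-based: start with [0]
Visit order: [0, 1, 2, 4, 3, 5, 6]


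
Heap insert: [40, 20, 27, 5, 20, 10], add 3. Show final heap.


Append 3: [40, 20, 27, 5, 20, 10, 3]
Bubble up: no swaps needed
Result: [40, 20, 27, 5, 20, 10, 3]


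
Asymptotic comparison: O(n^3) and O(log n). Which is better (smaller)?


logarithmic grows slower than cubic
O(log n) is asymptotically smaller; O(n^3) grows faster


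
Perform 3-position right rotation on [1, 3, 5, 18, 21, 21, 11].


Right rotate by 3: [21, 21, 11, 1, 3, 5, 18]


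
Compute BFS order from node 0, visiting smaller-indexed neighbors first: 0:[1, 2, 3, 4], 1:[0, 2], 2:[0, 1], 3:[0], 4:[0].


BFS queue: start with [0]
Visit order: [0, 1, 2, 3, 4]


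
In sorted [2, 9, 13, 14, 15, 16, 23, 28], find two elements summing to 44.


Two pointers: lo=0, hi=7
Found pair: (16, 28) summing to 44


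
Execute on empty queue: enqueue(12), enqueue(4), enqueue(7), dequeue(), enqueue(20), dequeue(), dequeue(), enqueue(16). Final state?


enqueue(12) -> [12]
enqueue(4) -> [12, 4]
enqueue(7) -> [12, 4, 7]
dequeue() returns 12 -> [4, 7]
enqueue(20) -> [4, 7, 20]
dequeue() returns 4 -> [7, 20]
dequeue() returns 7 -> [20]
enqueue(16) -> [20, 16]
Final queue (front to back): [20, 16]


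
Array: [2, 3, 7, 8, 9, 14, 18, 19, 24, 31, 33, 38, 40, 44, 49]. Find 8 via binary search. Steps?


Search for 8:
[0,14] mid=7 arr[7]=19
[0,6] mid=3 arr[3]=8
Total: 2 comparisons


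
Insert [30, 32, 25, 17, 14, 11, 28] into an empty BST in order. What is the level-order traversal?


Root = 30; build tree by BST insertion.
Level-Order traversal: [30, 25, 32, 17, 28, 14, 11]


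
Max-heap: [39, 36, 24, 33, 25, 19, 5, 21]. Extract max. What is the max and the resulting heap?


Max = 39
Replace root with last, heapify down
Resulting heap: [36, 33, 24, 21, 25, 19, 5]


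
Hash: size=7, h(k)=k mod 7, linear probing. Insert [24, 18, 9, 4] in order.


Insertions: 24->slot 3; 18->slot 4; 9->slot 2; 4->slot 5
Table: [None, None, 9, 24, 18, 4, None]


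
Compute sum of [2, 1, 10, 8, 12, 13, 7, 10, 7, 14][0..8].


Prefix sums: [0, 2, 3, 13, 21, 33, 46, 53, 63, 70, 84]
Sum[0..8] = prefix[9] - prefix[0] = 70 - 0 = 70


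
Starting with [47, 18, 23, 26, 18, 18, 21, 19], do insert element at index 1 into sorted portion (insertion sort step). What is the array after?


After one pass: [18, 47, 23, 26, 18, 18, 21, 19]


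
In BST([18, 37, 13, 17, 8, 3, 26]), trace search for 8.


BST root = 18
Search for 8: compare at each node
Path: [18, 13, 8]


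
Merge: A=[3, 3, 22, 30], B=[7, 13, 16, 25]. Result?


Compare heads, take smaller each step.
Merged: [3, 3, 7, 13, 16, 22, 25, 30]


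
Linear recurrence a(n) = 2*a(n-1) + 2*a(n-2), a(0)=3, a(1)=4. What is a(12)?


Build bottom-up:
...a(10)=41440, a(11)=113216, a(12)=2*113216+2*41440=309312


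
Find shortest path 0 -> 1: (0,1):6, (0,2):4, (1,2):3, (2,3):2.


Dijkstra from 0:
Distances: {0: 0, 1: 6, 2: 4, 3: 6}
Shortest distance to 1 = 6, path = [0, 1]


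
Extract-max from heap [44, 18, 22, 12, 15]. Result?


Max = 44
Replace root with last, heapify down
Resulting heap: [22, 18, 15, 12]


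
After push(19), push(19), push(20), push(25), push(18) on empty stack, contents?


push(19) -> [19]
push(19) -> [19, 19]
push(20) -> [19, 19, 20]
push(25) -> [19, 19, 20, 25]
push(18) -> [19, 19, 20, 25, 18]
Final stack (bottom to top): [19, 19, 20, 25, 18]


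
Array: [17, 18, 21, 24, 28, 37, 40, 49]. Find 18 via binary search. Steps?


Search for 18:
[0,7] mid=3 arr[3]=24
[0,2] mid=1 arr[1]=18
Total: 2 comparisons


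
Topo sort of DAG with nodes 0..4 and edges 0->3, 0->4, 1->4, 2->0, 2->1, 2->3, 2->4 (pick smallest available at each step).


Kahn's algorithm, process smallest node first
Order: [2, 0, 1, 3, 4]


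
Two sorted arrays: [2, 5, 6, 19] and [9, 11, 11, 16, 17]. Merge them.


Compare heads, take smaller each step.
Merged: [2, 5, 6, 9, 11, 11, 16, 17, 19]


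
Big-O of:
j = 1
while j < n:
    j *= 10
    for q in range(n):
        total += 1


Per nesting level: O(log n) * O(n) = O(n log n)
Complexity: O(n log n)


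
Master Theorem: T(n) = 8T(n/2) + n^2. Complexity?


a=8, b=2, c=2. log_2(8)=3 > c=2. Case 1: O(n^log_b(a)) = O(n^3)
Complexity: O(n^3)


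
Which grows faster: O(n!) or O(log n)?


logarithmic grows slower than factorial
O(log n) is asymptotically smaller; O(n!) grows faster


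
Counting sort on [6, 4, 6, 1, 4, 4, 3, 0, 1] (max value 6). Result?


Count array: [1, 2, 0, 1, 3, 0, 2]
Reconstruct: [0, 1, 1, 3, 4, 4, 4, 6, 6]


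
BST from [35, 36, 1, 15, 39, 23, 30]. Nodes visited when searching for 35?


BST root = 35
Search for 35: compare at each node
Path: [35]


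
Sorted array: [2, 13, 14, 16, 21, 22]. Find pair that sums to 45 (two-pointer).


Two pointers: lo=0, hi=5
No pair sums to 45


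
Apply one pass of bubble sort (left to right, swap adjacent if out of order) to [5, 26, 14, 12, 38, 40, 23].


After one pass: [5, 14, 12, 26, 38, 23, 40]


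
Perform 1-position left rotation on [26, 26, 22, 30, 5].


Left rotate by 1: [26, 22, 30, 5, 26]


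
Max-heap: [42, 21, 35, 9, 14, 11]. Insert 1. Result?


Append 1: [42, 21, 35, 9, 14, 11, 1]
Bubble up: no swaps needed
Result: [42, 21, 35, 9, 14, 11, 1]


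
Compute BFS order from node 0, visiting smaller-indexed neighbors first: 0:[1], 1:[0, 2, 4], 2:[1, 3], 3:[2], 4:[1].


BFS queue: start with [0]
Visit order: [0, 1, 2, 4, 3]


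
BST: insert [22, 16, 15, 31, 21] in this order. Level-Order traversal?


Root = 22; build tree by BST insertion.
Level-Order traversal: [22, 16, 31, 15, 21]


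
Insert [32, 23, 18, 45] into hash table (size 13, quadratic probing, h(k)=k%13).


Insertions: 32->slot 6; 23->slot 10; 18->slot 5; 45->slot 7
Table: [None, None, None, None, None, 18, 32, 45, None, None, 23, None, None]


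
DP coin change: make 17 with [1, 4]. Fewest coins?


dp[0]=0; dp[i]=1+min(dp[i-c] for c in coins)
...dp[12]=3, dp[13]=4, dp[14]=5, dp[15]=6, dp[16]=4, dp[17]=5
Minimum coins for 17 = 5


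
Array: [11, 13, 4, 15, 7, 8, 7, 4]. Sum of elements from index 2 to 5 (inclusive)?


Prefix sums: [0, 11, 24, 28, 43, 50, 58, 65, 69]
Sum[2..5] = prefix[6] - prefix[2] = 58 - 24 = 34


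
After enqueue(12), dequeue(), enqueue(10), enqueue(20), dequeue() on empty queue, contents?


enqueue(12) -> [12]
dequeue() returns 12 -> []
enqueue(10) -> [10]
enqueue(20) -> [10, 20]
dequeue() returns 10 -> [20]
Final queue (front to back): [20]


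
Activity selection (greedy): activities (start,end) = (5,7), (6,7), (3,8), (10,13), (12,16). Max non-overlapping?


Greedy: pick earliest-ending, then skip overlaps.
Selected (2 activities): [(5, 7), (10, 13)]


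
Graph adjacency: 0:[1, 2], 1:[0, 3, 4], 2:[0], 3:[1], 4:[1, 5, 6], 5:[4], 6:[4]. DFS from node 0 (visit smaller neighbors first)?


DFS stack-based: start with [0]
Visit order: [0, 1, 3, 4, 5, 6, 2]


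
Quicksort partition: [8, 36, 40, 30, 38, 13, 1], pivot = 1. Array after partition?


Elements <= 1 go left of pivot.
Result: [1, 36, 40, 30, 38, 13, 8], pivot at index 0


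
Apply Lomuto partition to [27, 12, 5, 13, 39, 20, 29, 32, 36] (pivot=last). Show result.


Elements <= 36 go left of pivot.
Result: [27, 12, 5, 13, 20, 29, 32, 36, 39], pivot at index 7


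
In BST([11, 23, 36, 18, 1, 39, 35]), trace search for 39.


BST root = 11
Search for 39: compare at each node
Path: [11, 23, 36, 39]


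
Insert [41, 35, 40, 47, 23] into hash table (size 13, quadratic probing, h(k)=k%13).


Insertions: 41->slot 2; 35->slot 9; 40->slot 1; 47->slot 8; 23->slot 10
Table: [None, 40, 41, None, None, None, None, None, 47, 35, 23, None, None]


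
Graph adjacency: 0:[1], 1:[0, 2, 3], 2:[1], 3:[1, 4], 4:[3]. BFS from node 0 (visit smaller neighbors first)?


BFS queue: start with [0]
Visit order: [0, 1, 2, 3, 4]


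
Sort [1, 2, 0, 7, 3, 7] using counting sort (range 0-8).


Count array: [1, 1, 1, 1, 0, 0, 0, 2, 0]
Reconstruct: [0, 1, 2, 3, 7, 7]


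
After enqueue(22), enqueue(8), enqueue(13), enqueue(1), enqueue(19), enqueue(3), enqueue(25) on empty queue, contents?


enqueue(22) -> [22]
enqueue(8) -> [22, 8]
enqueue(13) -> [22, 8, 13]
enqueue(1) -> [22, 8, 13, 1]
enqueue(19) -> [22, 8, 13, 1, 19]
enqueue(3) -> [22, 8, 13, 1, 19, 3]
enqueue(25) -> [22, 8, 13, 1, 19, 3, 25]
Final queue (front to back): [22, 8, 13, 1, 19, 3, 25]


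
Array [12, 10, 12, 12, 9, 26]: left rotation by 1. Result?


Left rotate by 1: [10, 12, 12, 9, 26, 12]


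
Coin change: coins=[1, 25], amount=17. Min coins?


dp[0]=0; dp[i]=1+min(dp[i-c] for c in coins)
...dp[12]=12, dp[13]=13, dp[14]=14, dp[15]=15, dp[16]=16, dp[17]=17
Minimum coins for 17 = 17


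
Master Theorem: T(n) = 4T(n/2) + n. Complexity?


a=4, b=2, c=1. log_2(4)=2 > c=1. Case 1: O(n^log_b(a)) = O(n^2)
Complexity: O(n^2)


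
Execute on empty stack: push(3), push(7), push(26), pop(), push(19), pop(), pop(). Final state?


push(3) -> [3]
push(7) -> [3, 7]
push(26) -> [3, 7, 26]
pop() returns 26 -> [3, 7]
push(19) -> [3, 7, 19]
pop() returns 19 -> [3, 7]
pop() returns 7 -> [3]
Final stack (bottom to top): [3]


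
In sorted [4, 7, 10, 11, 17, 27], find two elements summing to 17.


Two pointers: lo=0, hi=5
Found pair: (7, 10) summing to 17


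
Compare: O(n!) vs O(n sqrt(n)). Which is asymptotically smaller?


n^1.5 grows slower than factorial
O(n sqrt(n)) is asymptotically smaller; O(n!) grows faster


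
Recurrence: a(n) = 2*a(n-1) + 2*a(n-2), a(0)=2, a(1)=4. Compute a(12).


Build bottom-up:
...a(10)=36544, a(11)=99840, a(12)=2*99840+2*36544=272768


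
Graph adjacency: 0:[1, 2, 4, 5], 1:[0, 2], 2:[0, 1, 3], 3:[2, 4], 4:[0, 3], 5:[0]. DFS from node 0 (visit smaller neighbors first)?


DFS stack-based: start with [0]
Visit order: [0, 1, 2, 3, 4, 5]


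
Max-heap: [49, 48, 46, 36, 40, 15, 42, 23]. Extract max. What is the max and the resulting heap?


Max = 49
Replace root with last, heapify down
Resulting heap: [48, 40, 46, 36, 23, 15, 42]


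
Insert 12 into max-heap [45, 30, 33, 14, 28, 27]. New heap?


Append 12: [45, 30, 33, 14, 28, 27, 12]
Bubble up: no swaps needed
Result: [45, 30, 33, 14, 28, 27, 12]


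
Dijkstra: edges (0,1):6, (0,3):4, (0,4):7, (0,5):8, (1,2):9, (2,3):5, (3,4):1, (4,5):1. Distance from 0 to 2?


Dijkstra from 0:
Distances: {0: 0, 1: 6, 2: 9, 3: 4, 4: 5, 5: 6}
Shortest distance to 2 = 9, path = [0, 3, 2]


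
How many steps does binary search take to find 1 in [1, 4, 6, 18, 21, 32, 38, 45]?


Search for 1:
[0,7] mid=3 arr[3]=18
[0,2] mid=1 arr[1]=4
[0,0] mid=0 arr[0]=1
Total: 3 comparisons


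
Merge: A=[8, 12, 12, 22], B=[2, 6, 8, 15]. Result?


Compare heads, take smaller each step.
Merged: [2, 6, 8, 8, 12, 12, 15, 22]


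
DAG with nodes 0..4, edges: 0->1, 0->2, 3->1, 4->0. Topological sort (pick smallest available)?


Kahn's algorithm, process smallest node first
Order: [3, 4, 0, 1, 2]


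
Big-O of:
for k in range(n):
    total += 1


Per nesting level: O(n) = O(n)
Complexity: O(n)


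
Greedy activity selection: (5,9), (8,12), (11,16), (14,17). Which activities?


Greedy: pick earliest-ending, then skip overlaps.
Selected (2 activities): [(5, 9), (11, 16)]


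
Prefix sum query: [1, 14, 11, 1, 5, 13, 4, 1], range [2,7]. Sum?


Prefix sums: [0, 1, 15, 26, 27, 32, 45, 49, 50]
Sum[2..7] = prefix[8] - prefix[2] = 50 - 15 = 35


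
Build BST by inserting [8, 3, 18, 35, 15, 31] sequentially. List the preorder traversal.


Root = 8; build tree by BST insertion.
Preorder traversal: [8, 3, 18, 15, 35, 31]


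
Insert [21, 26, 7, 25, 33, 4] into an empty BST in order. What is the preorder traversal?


Root = 21; build tree by BST insertion.
Preorder traversal: [21, 7, 4, 26, 25, 33]


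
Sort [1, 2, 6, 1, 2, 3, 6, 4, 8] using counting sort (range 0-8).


Count array: [0, 2, 2, 1, 1, 0, 2, 0, 1]
Reconstruct: [1, 1, 2, 2, 3, 4, 6, 6, 8]


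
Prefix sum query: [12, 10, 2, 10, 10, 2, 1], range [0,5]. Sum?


Prefix sums: [0, 12, 22, 24, 34, 44, 46, 47]
Sum[0..5] = prefix[6] - prefix[0] = 46 - 0 = 46


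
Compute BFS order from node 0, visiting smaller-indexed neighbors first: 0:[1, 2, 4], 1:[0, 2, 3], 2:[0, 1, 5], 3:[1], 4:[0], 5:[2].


BFS queue: start with [0]
Visit order: [0, 1, 2, 4, 3, 5]


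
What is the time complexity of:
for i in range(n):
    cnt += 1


Per nesting level: O(n) = O(n)
Complexity: O(n)


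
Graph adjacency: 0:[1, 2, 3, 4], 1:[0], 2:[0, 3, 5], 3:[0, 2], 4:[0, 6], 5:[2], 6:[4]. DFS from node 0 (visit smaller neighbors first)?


DFS stack-based: start with [0]
Visit order: [0, 1, 2, 3, 5, 4, 6]


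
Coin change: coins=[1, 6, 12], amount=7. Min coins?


dp[0]=0; dp[i]=1+min(dp[i-c] for c in coins)
...dp[2]=2, dp[3]=3, dp[4]=4, dp[5]=5, dp[6]=1, dp[7]=2
Minimum coins for 7 = 2


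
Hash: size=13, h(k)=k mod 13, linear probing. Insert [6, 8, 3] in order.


Insertions: 6->slot 6; 8->slot 8; 3->slot 3
Table: [None, None, None, 3, None, None, 6, None, 8, None, None, None, None]


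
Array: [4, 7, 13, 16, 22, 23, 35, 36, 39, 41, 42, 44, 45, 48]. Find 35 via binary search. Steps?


Search for 35:
[0,13] mid=6 arr[6]=35
Total: 1 comparisons


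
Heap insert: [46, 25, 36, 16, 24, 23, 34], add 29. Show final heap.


Append 29: [46, 25, 36, 16, 24, 23, 34, 29]
Bubble up: swap idx 7(29) with idx 3(16); swap idx 3(29) with idx 1(25)
Result: [46, 29, 36, 25, 24, 23, 34, 16]


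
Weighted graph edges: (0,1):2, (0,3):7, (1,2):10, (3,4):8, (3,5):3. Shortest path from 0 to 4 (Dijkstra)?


Dijkstra from 0:
Distances: {0: 0, 1: 2, 2: 12, 3: 7, 4: 15, 5: 10}
Shortest distance to 4 = 15, path = [0, 3, 4]


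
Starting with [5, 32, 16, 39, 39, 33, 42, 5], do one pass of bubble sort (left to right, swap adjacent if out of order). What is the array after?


After one pass: [5, 16, 32, 39, 33, 39, 5, 42]


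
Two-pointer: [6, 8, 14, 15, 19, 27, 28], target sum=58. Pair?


Two pointers: lo=0, hi=6
No pair sums to 58


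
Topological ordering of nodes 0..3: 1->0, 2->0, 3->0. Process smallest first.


Kahn's algorithm, process smallest node first
Order: [1, 2, 3, 0]


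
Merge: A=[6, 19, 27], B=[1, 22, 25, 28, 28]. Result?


Compare heads, take smaller each step.
Merged: [1, 6, 19, 22, 25, 27, 28, 28]


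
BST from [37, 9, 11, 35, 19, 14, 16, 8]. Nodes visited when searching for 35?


BST root = 37
Search for 35: compare at each node
Path: [37, 9, 11, 35]


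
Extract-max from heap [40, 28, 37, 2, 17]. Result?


Max = 40
Replace root with last, heapify down
Resulting heap: [37, 28, 17, 2]


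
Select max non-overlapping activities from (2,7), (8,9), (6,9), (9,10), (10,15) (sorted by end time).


Greedy: pick earliest-ending, then skip overlaps.
Selected (4 activities): [(2, 7), (8, 9), (9, 10), (10, 15)]


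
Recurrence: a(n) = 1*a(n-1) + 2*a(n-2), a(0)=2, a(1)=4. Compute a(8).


Build bottom-up:
...a(6)=128, a(7)=256, a(8)=1*256+2*128=512
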